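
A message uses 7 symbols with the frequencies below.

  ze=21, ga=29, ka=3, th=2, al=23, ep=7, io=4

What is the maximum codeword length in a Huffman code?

5

Merge the two lowest-weight nodes at each step:
merge th(2) and ka(3): 5
merge io(4) and 5: 9
merge ep(7) and 9: 16
merge 16 and ze(21): 37
merge al(23) and ga(29): 52
merge 37 and 52: 89
Maximum depth reached is 5.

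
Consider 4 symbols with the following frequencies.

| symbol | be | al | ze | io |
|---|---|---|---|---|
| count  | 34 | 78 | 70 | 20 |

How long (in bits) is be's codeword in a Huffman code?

Repeatedly merge the two smallest:
combine io(20), be(34) → 54
combine 54, ze(70) → 124
combine al(78), 124 → 202
be's leaf is at depth 3, giving a 3-bit codeword.

3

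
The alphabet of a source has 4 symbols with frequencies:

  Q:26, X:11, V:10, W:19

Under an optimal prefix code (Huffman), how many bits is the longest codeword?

3

Merge the two lowest-weight nodes at each step:
combine V(10), X(11) → 21
combine W(19), 21 → 40
combine Q(26), 40 → 66
The first pair merged (V, X) ends up deepest, at depth 3.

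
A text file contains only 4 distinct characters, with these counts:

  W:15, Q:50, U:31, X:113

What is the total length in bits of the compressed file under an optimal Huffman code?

351

Greedily combine the two least-frequent nodes:
W(15) + U(31) → 46
46 + Q(50) → 96
96 + X(113) → 209
Total encoded bits = sum of merged weights = 46 + 96 + 209 = 351.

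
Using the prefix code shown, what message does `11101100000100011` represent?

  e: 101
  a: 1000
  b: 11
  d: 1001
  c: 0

Read left to right; each codeword is recognised as soon as it completes (prefix code):
  11→b | 101→e | 1000→a | 0→c | 0→c | 1000→a | 11→b
Decoded message: beaccab

beaccab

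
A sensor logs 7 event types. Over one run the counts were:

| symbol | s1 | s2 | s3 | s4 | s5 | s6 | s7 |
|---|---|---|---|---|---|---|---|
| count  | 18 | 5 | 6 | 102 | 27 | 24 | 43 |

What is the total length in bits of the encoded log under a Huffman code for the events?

511

Merge the two smallest weights repeatedly:
merge s2(5) and s3(6): 11
merge 11 and s1(18): 29
merge s6(24) and s5(27): 51
merge 29 and s7(43): 72
merge 51 and 72: 123
merge s4(102) and 123: 225
Each symbol's bit-cost is frequency × depth; summing gives 511 bits (equivalently 11 + 29 + 51 + 72 + 123 + 225).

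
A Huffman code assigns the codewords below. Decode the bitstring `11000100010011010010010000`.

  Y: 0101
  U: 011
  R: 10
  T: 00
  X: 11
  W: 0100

XTWWXWRWT

Read left to right; each codeword is recognised as soon as it completes (prefix code):
  11→X | 00→T | 0100→W | 0100→W | 11→X | 0100→W | 10→R | 0100→W | 00→T
Decoded message: XTWWXWRWT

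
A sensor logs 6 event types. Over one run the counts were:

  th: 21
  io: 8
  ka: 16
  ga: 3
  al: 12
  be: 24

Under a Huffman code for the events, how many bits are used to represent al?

Build the tree from the bottom:
ga(3) + io(8) → 11
11 + al(12) → 23
ka(16) + th(21) → 37
23 + be(24) → 47
37 + 47 → 84
al sits 3 levels below the root, so its codeword is 3 bits.

3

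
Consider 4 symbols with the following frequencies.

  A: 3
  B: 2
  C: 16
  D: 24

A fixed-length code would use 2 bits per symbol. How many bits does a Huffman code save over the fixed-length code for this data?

19

Fixed-length: 2 bits × 45 symbols = 90 bits.
Huffman merges:
B(2) + A(3) → 5
5 + C(16) → 21
21 + D(24) → 45
Huffman total = 5 + 21 + 45 = 71 bits.
Saving = 90 − 71 = 19 bits.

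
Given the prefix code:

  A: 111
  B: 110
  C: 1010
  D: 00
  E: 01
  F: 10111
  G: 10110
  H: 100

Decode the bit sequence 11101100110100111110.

AEHBHAB

Read left to right; each codeword is recognised as soon as it completes (prefix code):
  111→A | 01→E | 100→H | 110→B | 100→H | 111→A | 110→B
Decoded message: AEHBHAB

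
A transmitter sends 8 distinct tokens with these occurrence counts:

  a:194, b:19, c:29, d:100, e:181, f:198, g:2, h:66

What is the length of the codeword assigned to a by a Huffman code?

2

Repeatedly merge the two smallest:
merge g(2) and b(19): 21
merge 21 and c(29): 50
merge 50 and h(66): 116
merge d(100) and 116: 216
merge e(181) and a(194): 375
merge f(198) and 216: 414
merge 375 and 414: 789
a sits 2 levels below the root, so its codeword is 2 bits.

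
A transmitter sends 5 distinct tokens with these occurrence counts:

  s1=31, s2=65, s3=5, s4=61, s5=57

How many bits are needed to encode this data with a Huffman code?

Build the Huffman tree bottom-up:
combine s3(5), s1(31) → 36
combine 36, s5(57) → 93
combine s4(61), s2(65) → 126
combine 93, 126 → 219
Total encoded bits = sum of merged weights = 36 + 93 + 126 + 219 = 474.

474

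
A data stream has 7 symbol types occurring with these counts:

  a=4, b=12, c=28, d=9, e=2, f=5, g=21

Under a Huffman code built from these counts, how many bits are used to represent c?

2

Repeatedly merge the two smallest:
e(2) + a(4) → 6
f(5) + 6 → 11
d(9) + 11 → 20
b(12) + 20 → 32
g(21) + c(28) → 49
32 + 49 → 81
c sits 2 levels below the root, so its codeword is 2 bits.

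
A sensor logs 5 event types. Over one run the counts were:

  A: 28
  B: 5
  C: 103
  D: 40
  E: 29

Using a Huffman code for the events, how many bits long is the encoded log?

Build the Huffman tree bottom-up:
merge B(5) and A(28): 33
merge E(29) and 33: 62
merge D(40) and 62: 102
merge 102 and C(103): 205
Total encoded bits = sum of merged weights = 33 + 62 + 102 + 205 = 402.

402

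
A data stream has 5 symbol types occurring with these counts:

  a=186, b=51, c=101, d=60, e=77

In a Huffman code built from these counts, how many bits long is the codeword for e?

3

Huffman merges, smallest pair first:
merge b(51) and d(60): 111
merge e(77) and c(101): 178
merge 111 and 178: 289
merge a(186) and 289: 475
e sits 3 levels below the root, so its codeword is 3 bits.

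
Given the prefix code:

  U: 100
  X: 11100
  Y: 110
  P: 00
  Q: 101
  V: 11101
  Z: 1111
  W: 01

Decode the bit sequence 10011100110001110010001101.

UXYPXUWQ

Read left to right; each codeword is recognised as soon as it completes (prefix code):
  100→U | 11100→X | 110→Y | 00→P | 11100→X | 100→U | 01→W | 101→Q
Decoded message: UXYPXUWQ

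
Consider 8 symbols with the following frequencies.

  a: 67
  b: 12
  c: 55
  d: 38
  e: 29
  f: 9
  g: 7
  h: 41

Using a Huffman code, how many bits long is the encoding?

Merge the two smallest weights repeatedly:
merge g(7) and f(9): 16
merge b(12) and 16: 28
merge 28 and e(29): 57
merge d(38) and h(41): 79
merge c(55) and 57: 112
merge a(67) and 79: 146
merge 112 and 146: 258
Each symbol's bit-cost is frequency × depth; summing gives 696 bits (equivalently 16 + 28 + 57 + 79 + 112 + 146 + 258).

696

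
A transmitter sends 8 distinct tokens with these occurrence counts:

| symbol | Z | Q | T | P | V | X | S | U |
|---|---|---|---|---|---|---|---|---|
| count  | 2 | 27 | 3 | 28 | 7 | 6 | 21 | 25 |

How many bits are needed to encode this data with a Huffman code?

311

Merge the two smallest weights repeatedly:
Z(2) + T(3) → 5
5 + X(6) → 11
V(7) + 11 → 18
18 + S(21) → 39
U(25) + Q(27) → 52
P(28) + 39 → 67
52 + 67 → 119
Each symbol's bit-cost is frequency × depth; summing gives 311 bits (equivalently 5 + 11 + 18 + 39 + 52 + 67 + 119).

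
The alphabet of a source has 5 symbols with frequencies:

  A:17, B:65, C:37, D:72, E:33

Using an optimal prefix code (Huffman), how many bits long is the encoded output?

498

Greedily combine the two least-frequent nodes:
A(17) + E(33) → 50
C(37) + 50 → 87
B(65) + D(72) → 137
87 + 137 → 224
The encoded length is the sum of every internal node's weight: 50 + 87 + 137 + 224 = 498 bits.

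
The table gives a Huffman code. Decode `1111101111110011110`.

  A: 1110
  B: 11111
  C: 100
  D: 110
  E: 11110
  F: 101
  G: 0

BGBCE

Read left to right; each codeword is recognised as soon as it completes (prefix code):
  11111→B | 0→G | 11111→B | 100→C | 11110→E
Decoded message: BGBCE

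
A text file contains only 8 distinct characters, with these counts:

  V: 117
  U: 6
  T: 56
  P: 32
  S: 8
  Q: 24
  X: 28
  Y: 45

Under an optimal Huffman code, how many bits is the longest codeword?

5

Merge the two lowest-weight nodes at each step:
U(6) + S(8) → 14
14 + Q(24) → 38
X(28) + P(32) → 60
38 + Y(45) → 83
T(56) + 60 → 116
83 + 116 → 199
V(117) + 199 → 316
The rarest symbols sit at the bottom; the longest codeword is 5 bits.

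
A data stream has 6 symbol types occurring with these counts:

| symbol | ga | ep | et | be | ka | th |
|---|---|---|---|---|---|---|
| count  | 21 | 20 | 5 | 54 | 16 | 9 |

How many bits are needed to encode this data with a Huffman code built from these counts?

281

Build the Huffman tree bottom-up:
merge et(5) and th(9): 14
merge 14 and ka(16): 30
merge ep(20) and ga(21): 41
merge 30 and 41: 71
merge be(54) and 71: 125
The encoded length is the sum of every internal node's weight: 14 + 30 + 41 + 71 + 125 = 281 bits.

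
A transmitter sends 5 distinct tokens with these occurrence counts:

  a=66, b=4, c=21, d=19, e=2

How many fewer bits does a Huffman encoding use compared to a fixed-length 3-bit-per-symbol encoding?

Fixed-length: 3 bits × 112 symbols = 336 bits.
Huffman merges:
combine e(2), b(4) → 6
combine 6, d(19) → 25
combine c(21), 25 → 46
combine 46, a(66) → 112
Huffman total = 6 + 25 + 46 + 112 = 189 bits.
Saving = 336 − 189 = 147 bits.

147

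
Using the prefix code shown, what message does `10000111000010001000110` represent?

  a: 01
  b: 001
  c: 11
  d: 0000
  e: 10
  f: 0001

Read left to right; each codeword is recognised as soon as it completes (prefix code):
  10→e | 0001→f | 11→c | 0000→d | 10→e | 001→b | 0001→f | 10→e
Decoded message: efcdebfe

efcdebfe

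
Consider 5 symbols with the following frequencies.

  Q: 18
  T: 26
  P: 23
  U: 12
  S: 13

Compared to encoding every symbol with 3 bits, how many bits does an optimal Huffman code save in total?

67

Fixed-length: 3 bits × 92 symbols = 276 bits.
Huffman merges:
combine U(12), S(13) → 25
combine Q(18), P(23) → 41
combine 25, T(26) → 51
combine 41, 51 → 92
Huffman total = 25 + 41 + 51 + 92 = 209 bits.
Saving = 276 − 209 = 67 bits.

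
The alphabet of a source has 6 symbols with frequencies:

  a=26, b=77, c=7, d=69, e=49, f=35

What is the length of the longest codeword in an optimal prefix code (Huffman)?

4

Merge the two lowest-weight nodes at each step:
combine c(7), a(26) → 33
combine 33, f(35) → 68
combine e(49), 68 → 117
combine d(69), b(77) → 146
combine 117, 146 → 263
The rarest symbols sit at the bottom; the longest codeword is 4 bits.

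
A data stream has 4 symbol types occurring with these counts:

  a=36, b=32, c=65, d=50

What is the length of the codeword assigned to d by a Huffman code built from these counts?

2

Huffman merges, smallest pair first:
combine b(32), a(36) → 68
combine d(50), c(65) → 115
combine 68, 115 → 183
d's leaf is at depth 2, giving a 2-bit codeword.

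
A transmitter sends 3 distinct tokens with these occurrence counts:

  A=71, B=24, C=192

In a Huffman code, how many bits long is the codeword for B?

Huffman merges, smallest pair first:
combine B(24), A(71) → 95
combine 95, C(192) → 287
B sits 2 levels below the root, so its codeword is 2 bits.

2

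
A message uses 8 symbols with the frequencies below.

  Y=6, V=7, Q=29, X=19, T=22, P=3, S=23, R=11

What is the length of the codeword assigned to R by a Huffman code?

Repeatedly merge the two smallest:
merge P(3) and Y(6): 9
merge V(7) and 9: 16
merge R(11) and 16: 27
merge X(19) and T(22): 41
merge S(23) and 27: 50
merge Q(29) and 41: 70
merge 50 and 70: 120
R sits 3 levels below the root, so its codeword is 3 bits.

3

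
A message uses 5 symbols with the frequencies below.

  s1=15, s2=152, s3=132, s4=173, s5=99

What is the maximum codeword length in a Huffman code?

Merge the two lowest-weight nodes at each step:
merge s1(15) and s5(99): 114
merge 114 and s3(132): 246
merge s2(152) and s4(173): 325
merge 246 and 325: 571
Maximum depth reached is 3.

3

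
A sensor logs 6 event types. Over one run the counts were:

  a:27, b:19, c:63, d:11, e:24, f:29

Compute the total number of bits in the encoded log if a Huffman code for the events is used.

423

Merge the two smallest weights repeatedly:
d(11) + b(19) → 30
e(24) + a(27) → 51
f(29) + 30 → 59
51 + 59 → 110
c(63) + 110 → 173
The encoded length is the sum of every internal node's weight: 30 + 51 + 59 + 110 + 173 = 423 bits.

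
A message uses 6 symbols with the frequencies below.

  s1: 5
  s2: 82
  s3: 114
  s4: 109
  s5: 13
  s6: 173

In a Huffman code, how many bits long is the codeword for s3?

Build the tree from the bottom:
s1(5) + s5(13) → 18
18 + s2(82) → 100
100 + s4(109) → 209
s3(114) + s6(173) → 287
209 + 287 → 496
s3 sits 2 levels below the root, so its codeword is 2 bits.

2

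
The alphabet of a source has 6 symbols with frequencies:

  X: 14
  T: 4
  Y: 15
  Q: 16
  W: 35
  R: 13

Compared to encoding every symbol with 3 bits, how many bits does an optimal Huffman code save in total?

53

Fixed-length: 3 bits × 97 symbols = 291 bits.
Huffman merges:
merge T(4) and R(13): 17
merge X(14) and Y(15): 29
merge Q(16) and 17: 33
merge 29 and 33: 62
merge W(35) and 62: 97
Huffman total = 17 + 29 + 33 + 62 + 97 = 238 bits.
Saving = 291 − 238 = 53 bits.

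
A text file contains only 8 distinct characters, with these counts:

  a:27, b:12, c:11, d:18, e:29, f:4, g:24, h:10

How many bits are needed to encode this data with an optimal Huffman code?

Greedily combine the two least-frequent nodes:
f(4) + h(10) → 14
c(11) + b(12) → 23
14 + d(18) → 32
23 + g(24) → 47
a(27) + e(29) → 56
32 + 47 → 79
56 + 79 → 135
Total encoded bits = sum of merged weights = 14 + 23 + 32 + 47 + 56 + 79 + 135 = 386.

386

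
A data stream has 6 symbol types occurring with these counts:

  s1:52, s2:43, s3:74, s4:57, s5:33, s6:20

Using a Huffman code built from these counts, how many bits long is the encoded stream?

Build the Huffman tree bottom-up:
s6(20) + s5(33) → 53
s2(43) + s1(52) → 95
53 + s4(57) → 110
s3(74) + 95 → 169
110 + 169 → 279
The encoded length is the sum of every internal node's weight: 53 + 95 + 110 + 169 + 279 = 706 bits.

706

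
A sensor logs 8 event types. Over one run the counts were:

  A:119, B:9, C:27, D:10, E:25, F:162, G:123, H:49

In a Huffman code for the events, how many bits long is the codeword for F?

Huffman merges, smallest pair first:
merge B(9) and D(10): 19
merge 19 and E(25): 44
merge C(27) and 44: 71
merge H(49) and 71: 120
merge A(119) and 120: 239
merge G(123) and F(162): 285
merge 239 and 285: 524
F sits 2 levels below the root, so its codeword is 2 bits.

2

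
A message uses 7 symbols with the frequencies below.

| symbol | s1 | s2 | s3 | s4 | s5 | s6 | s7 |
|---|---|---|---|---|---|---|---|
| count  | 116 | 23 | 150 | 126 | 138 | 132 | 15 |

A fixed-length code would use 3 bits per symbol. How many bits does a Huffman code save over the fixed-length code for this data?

250

Fixed-length: 3 bits × 700 symbols = 2100 bits.
Huffman merges:
combine s7(15), s2(23) → 38
combine 38, s1(116) → 154
combine s4(126), s6(132) → 258
combine s5(138), s3(150) → 288
combine 154, 258 → 412
combine 288, 412 → 700
Huffman total = 38 + 154 + 258 + 288 + 412 + 700 = 1850 bits.
Saving = 2100 − 1850 = 250 bits.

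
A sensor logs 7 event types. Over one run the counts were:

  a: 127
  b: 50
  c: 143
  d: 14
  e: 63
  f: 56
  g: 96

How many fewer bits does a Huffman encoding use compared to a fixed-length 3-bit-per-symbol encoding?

206

Fixed-length: 3 bits × 549 symbols = 1647 bits.
Huffman merges:
combine d(14), b(50) → 64
combine f(56), e(63) → 119
combine 64, g(96) → 160
combine 119, a(127) → 246
combine c(143), 160 → 303
combine 246, 303 → 549
Huffman total = 64 + 119 + 160 + 246 + 303 + 549 = 1441 bits.
Saving = 1647 − 1441 = 206 bits.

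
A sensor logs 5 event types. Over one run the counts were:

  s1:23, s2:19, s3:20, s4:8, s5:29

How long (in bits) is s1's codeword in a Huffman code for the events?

Huffman merges, smallest pair first:
s4(8) + s2(19) → 27
s3(20) + s1(23) → 43
27 + s5(29) → 56
43 + 56 → 99
s1 sits 2 levels below the root, so its codeword is 2 bits.

2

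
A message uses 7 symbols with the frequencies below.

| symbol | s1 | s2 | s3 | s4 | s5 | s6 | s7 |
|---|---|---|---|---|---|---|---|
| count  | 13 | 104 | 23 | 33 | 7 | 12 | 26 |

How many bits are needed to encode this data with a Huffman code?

Build the Huffman tree bottom-up:
merge s5(7) and s6(12): 19
merge s1(13) and 19: 32
merge s3(23) and s7(26): 49
merge 32 and s4(33): 65
merge 49 and 65: 114
merge s2(104) and 114: 218
Each symbol's bit-cost is frequency × depth; summing gives 497 bits (equivalently 19 + 32 + 49 + 65 + 114 + 218).

497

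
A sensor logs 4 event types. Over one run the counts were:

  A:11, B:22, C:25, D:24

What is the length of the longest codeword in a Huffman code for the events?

2

Merge the two lowest-weight nodes at each step:
merge A(11) and B(22): 33
merge D(24) and C(25): 49
merge 33 and 49: 82
The first pair merged (A, B) ends up deepest, at depth 2.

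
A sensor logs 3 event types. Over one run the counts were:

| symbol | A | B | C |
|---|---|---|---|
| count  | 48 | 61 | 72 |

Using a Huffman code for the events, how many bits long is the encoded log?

Greedily combine the two least-frequent nodes:
merge A(48) and B(61): 109
merge C(72) and 109: 181
Total encoded bits = sum of merged weights = 109 + 181 = 290.

290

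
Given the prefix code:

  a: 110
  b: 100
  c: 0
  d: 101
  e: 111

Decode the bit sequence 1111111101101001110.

Read left to right; each codeword is recognised as soon as it completes (prefix code):
  111→e | 111→e | 110→a | 110→a | 100→b | 111→e | 0→c
Decoded message: eeaabec

eeaabec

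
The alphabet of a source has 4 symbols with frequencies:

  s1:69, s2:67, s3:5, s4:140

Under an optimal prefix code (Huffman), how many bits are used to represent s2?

Build the tree from the bottom:
combine s3(5), s2(67) → 72
combine s1(69), 72 → 141
combine s4(140), 141 → 281
s2 sits 3 levels below the root, so its codeword is 3 bits.

3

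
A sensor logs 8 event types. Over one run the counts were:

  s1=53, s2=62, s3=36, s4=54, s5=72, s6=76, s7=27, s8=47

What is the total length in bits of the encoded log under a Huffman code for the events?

1268

Greedily combine the two least-frequent nodes:
s7(27) + s3(36) → 63
s8(47) + s1(53) → 100
s4(54) + s2(62) → 116
63 + s5(72) → 135
s6(76) + 100 → 176
116 + 135 → 251
176 + 251 → 427
Each symbol's bit-cost is frequency × depth; summing gives 1268 bits (equivalently 63 + 100 + 116 + 135 + 176 + 251 + 427).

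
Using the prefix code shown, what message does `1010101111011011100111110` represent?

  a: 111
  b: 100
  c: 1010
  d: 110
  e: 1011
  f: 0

Read left to right; each codeword is recognised as soon as it completes (prefix code):
  1010→c | 1011→e | 110→d | 110→d | 111→a | 0→f | 0→f | 111→a | 110→d
Decoded message: ceddaffad

ceddaffad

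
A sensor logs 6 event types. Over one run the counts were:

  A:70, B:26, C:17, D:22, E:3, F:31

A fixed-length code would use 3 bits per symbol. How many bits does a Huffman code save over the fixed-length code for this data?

Fixed-length: 3 bits × 169 symbols = 507 bits.
Huffman merges:
E(3) + C(17) → 20
20 + D(22) → 42
B(26) + F(31) → 57
42 + 57 → 99
A(70) + 99 → 169
Huffman total = 20 + 42 + 57 + 99 + 169 = 387 bits.
Saving = 507 − 387 = 120 bits.

120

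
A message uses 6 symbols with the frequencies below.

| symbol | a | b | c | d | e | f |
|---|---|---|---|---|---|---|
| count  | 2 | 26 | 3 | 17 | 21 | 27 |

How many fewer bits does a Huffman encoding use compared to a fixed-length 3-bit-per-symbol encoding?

69

Fixed-length: 3 bits × 96 symbols = 288 bits.
Huffman merges:
combine a(2), c(3) → 5
combine 5, d(17) → 22
combine e(21), 22 → 43
combine b(26), f(27) → 53
combine 43, 53 → 96
Huffman total = 5 + 22 + 43 + 53 + 96 = 219 bits.
Saving = 288 − 219 = 69 bits.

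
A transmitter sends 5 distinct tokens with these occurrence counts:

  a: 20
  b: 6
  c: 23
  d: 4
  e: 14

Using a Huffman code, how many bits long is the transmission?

144

Merge the two smallest weights repeatedly:
d(4) + b(6) → 10
10 + e(14) → 24
a(20) + c(23) → 43
24 + 43 → 67
The encoded length is the sum of every internal node's weight: 10 + 24 + 43 + 67 = 144 bits.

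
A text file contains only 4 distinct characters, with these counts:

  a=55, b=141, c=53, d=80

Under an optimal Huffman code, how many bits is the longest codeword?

3

Merge the two lowest-weight nodes at each step:
combine c(53), a(55) → 108
combine d(80), 108 → 188
combine b(141), 188 → 329
Maximum depth reached is 3.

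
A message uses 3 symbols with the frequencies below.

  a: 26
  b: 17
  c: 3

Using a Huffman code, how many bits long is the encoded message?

Merge the two smallest weights repeatedly:
c(3) + b(17) → 20
20 + a(26) → 46
Each symbol's bit-cost is frequency × depth; summing gives 66 bits (equivalently 20 + 46).

66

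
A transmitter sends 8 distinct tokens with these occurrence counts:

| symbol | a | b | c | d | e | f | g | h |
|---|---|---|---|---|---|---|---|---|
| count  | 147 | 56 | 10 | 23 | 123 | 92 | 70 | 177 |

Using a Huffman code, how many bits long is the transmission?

Build the Huffman tree bottom-up:
combine c(10), d(23) → 33
combine 33, b(56) → 89
combine g(70), 89 → 159
combine f(92), e(123) → 215
combine a(147), 159 → 306
combine h(177), 215 → 392
combine 306, 392 → 698
Total encoded bits = sum of merged weights = 33 + 89 + 159 + 215 + 306 + 392 + 698 = 1892.

1892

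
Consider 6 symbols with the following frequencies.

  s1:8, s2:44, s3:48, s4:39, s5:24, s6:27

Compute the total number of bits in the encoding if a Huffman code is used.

471

Merge the two smallest weights repeatedly:
s1(8) + s5(24) → 32
s6(27) + 32 → 59
s4(39) + s2(44) → 83
s3(48) + 59 → 107
83 + 107 → 190
Total encoded bits = sum of merged weights = 32 + 59 + 83 + 107 + 190 = 471.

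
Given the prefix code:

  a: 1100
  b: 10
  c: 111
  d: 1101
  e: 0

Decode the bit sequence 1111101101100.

Read left to right; each codeword is recognised as soon as it completes (prefix code):
  111→c | 1101→d | 10→b | 1100→a
Decoded message: cdba

cdba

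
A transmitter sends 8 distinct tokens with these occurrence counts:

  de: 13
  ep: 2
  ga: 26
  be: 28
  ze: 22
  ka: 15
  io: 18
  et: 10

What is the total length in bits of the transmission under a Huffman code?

Greedily combine the two least-frequent nodes:
merge ep(2) and et(10): 12
merge 12 and de(13): 25
merge ka(15) and io(18): 33
merge ze(22) and 25: 47
merge ga(26) and be(28): 54
merge 33 and 47: 80
merge 54 and 80: 134
The encoded length is the sum of every internal node's weight: 12 + 25 + 33 + 47 + 54 + 80 + 134 = 385 bits.

385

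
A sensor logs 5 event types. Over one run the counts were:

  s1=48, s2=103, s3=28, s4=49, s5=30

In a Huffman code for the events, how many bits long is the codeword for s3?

Build the tree from the bottom:
merge s3(28) and s5(30): 58
merge s1(48) and s4(49): 97
merge 58 and 97: 155
merge s2(103) and 155: 258
s3 sits 3 levels below the root, so its codeword is 3 bits.

3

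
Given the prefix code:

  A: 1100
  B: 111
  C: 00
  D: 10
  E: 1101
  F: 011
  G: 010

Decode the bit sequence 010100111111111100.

GDFBBA

Read left to right; each codeword is recognised as soon as it completes (prefix code):
  010→G | 10→D | 011→F | 111→B | 111→B | 1100→A
Decoded message: GDFBBA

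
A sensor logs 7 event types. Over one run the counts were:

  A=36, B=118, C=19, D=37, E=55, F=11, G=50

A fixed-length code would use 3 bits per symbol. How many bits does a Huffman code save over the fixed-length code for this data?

Fixed-length: 3 bits × 326 symbols = 978 bits.
Huffman merges:
combine F(11), C(19) → 30
combine 30, A(36) → 66
combine D(37), G(50) → 87
combine E(55), 66 → 121
combine 87, B(118) → 205
combine 121, 205 → 326
Huffman total = 30 + 66 + 87 + 121 + 205 + 326 = 835 bits.
Saving = 978 − 835 = 143 bits.

143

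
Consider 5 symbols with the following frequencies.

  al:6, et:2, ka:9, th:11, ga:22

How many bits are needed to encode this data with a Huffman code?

103

Build the Huffman tree bottom-up:
et(2) + al(6) → 8
8 + ka(9) → 17
th(11) + 17 → 28
ga(22) + 28 → 50
Total encoded bits = sum of merged weights = 8 + 17 + 28 + 50 = 103.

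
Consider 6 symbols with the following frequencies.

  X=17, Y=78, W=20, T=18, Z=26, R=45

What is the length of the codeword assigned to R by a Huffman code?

2

Huffman merges, smallest pair first:
X(17) + T(18) → 35
W(20) + Z(26) → 46
35 + R(45) → 80
46 + Y(78) → 124
80 + 124 → 204
R's leaf is at depth 2, giving a 2-bit codeword.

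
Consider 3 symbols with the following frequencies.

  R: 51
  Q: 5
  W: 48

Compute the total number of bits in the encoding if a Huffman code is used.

Merge the two smallest weights repeatedly:
merge Q(5) and W(48): 53
merge R(51) and 53: 104
The encoded length is the sum of every internal node's weight: 53 + 104 = 157 bits.

157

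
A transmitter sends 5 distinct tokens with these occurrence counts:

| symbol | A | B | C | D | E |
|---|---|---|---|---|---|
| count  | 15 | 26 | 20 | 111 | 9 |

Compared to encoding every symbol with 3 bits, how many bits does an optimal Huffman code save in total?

Fixed-length: 3 bits × 181 symbols = 543 bits.
Huffman merges:
merge E(9) and A(15): 24
merge C(20) and 24: 44
merge B(26) and 44: 70
merge 70 and D(111): 181
Huffman total = 24 + 44 + 70 + 181 = 319 bits.
Saving = 543 − 319 = 224 bits.

224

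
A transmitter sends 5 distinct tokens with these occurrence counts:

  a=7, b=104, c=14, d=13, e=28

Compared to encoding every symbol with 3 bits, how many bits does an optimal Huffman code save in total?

216

Fixed-length: 3 bits × 166 symbols = 498 bits.
Huffman merges:
merge a(7) and d(13): 20
merge c(14) and 20: 34
merge e(28) and 34: 62
merge 62 and b(104): 166
Huffman total = 20 + 34 + 62 + 166 = 282 bits.
Saving = 498 − 282 = 216 bits.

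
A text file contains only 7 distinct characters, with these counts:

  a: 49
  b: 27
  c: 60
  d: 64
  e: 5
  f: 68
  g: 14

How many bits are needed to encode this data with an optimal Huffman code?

Build the Huffman tree bottom-up:
e(5) + g(14) → 19
19 + b(27) → 46
46 + a(49) → 95
c(60) + d(64) → 124
f(68) + 95 → 163
124 + 163 → 287
Total encoded bits = sum of merged weights = 19 + 46 + 95 + 124 + 163 + 287 = 734.

734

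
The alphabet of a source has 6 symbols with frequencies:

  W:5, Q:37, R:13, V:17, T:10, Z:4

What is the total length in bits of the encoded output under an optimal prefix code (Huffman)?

Build the Huffman tree bottom-up:
Z(4) + W(5) → 9
9 + T(10) → 19
R(13) + V(17) → 30
19 + 30 → 49
Q(37) + 49 → 86
Each symbol's bit-cost is frequency × depth; summing gives 193 bits (equivalently 9 + 19 + 30 + 49 + 86).

193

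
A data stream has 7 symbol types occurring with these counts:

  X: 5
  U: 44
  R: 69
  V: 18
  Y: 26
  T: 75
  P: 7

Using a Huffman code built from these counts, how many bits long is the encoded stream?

Merge the two smallest weights repeatedly:
X(5) + P(7) → 12
12 + V(18) → 30
Y(26) + 30 → 56
U(44) + 56 → 100
R(69) + T(75) → 144
100 + 144 → 244
The encoded length is the sum of every internal node's weight: 12 + 30 + 56 + 100 + 144 + 244 = 586 bits.

586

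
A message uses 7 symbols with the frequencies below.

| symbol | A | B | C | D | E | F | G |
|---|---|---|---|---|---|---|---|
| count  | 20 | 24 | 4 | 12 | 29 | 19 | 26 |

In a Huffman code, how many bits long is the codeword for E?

2

Build the tree from the bottom:
combine C(4), D(12) → 16
combine 16, F(19) → 35
combine A(20), B(24) → 44
combine G(26), E(29) → 55
combine 35, 44 → 79
combine 55, 79 → 134
The subtree containing E is merged 2 times, so code length = 2.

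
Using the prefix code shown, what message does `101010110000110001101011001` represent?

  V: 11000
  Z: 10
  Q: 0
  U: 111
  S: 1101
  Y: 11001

ZZZVQVSQY

Read left to right; each codeword is recognised as soon as it completes (prefix code):
  10→Z | 10→Z | 10→Z | 11000→V | 0→Q | 11000→V | 1101→S | 0→Q | 11001→Y
Decoded message: ZZZVQVSQY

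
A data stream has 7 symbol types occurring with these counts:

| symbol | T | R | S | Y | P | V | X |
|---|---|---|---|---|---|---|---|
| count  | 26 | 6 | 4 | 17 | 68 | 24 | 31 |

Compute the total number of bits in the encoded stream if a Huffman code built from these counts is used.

Merge the two smallest weights repeatedly:
S(4) + R(6) → 10
10 + Y(17) → 27
V(24) + T(26) → 50
27 + X(31) → 58
50 + 58 → 108
P(68) + 108 → 176
Each symbol's bit-cost is frequency × depth; summing gives 429 bits (equivalently 10 + 27 + 50 + 58 + 108 + 176).

429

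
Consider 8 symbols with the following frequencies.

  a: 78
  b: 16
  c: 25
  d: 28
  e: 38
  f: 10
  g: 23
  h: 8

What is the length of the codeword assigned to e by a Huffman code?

Repeatedly merge the two smallest:
combine h(8), f(10) → 18
combine b(16), 18 → 34
combine g(23), c(25) → 48
combine d(28), 34 → 62
combine e(38), 48 → 86
combine 62, a(78) → 140
combine 86, 140 → 226
The subtree containing e is merged 2 times, so code length = 2.

2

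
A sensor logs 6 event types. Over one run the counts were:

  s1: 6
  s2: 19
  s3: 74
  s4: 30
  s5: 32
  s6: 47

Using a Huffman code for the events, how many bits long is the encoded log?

496

Merge the two smallest weights repeatedly:
combine s1(6), s2(19) → 25
combine 25, s4(30) → 55
combine s5(32), s6(47) → 79
combine 55, s3(74) → 129
combine 79, 129 → 208
Total encoded bits = sum of merged weights = 25 + 55 + 79 + 129 + 208 = 496.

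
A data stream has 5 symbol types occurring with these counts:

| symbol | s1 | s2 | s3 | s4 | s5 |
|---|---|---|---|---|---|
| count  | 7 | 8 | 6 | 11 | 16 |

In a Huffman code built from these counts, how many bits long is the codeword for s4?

2

Huffman merges, smallest pair first:
combine s3(6), s1(7) → 13
combine s2(8), s4(11) → 19
combine 13, s5(16) → 29
combine 19, 29 → 48
The subtree containing s4 is merged 2 times, so code length = 2.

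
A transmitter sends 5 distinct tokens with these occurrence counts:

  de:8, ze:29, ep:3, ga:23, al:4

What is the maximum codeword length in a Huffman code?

4

Merge the two lowest-weight nodes at each step:
merge ep(3) and al(4): 7
merge 7 and de(8): 15
merge 15 and ga(23): 38
merge ze(29) and 38: 67
The rarest symbols sit at the bottom; the longest codeword is 4 bits.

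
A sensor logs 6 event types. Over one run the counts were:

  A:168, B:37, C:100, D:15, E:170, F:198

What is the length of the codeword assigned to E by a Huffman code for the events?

2

Build the tree from the bottom:
D(15) + B(37) → 52
52 + C(100) → 152
152 + A(168) → 320
E(170) + F(198) → 368
320 + 368 → 688
E sits 2 levels below the root, so its codeword is 2 bits.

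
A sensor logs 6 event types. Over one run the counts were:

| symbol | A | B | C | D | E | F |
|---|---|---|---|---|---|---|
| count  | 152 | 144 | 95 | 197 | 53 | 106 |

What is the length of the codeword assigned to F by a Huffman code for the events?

3

Repeatedly merge the two smallest:
merge E(53) and C(95): 148
merge F(106) and B(144): 250
merge 148 and A(152): 300
merge D(197) and 250: 447
merge 300 and 447: 747
F's leaf is at depth 3, giving a 3-bit codeword.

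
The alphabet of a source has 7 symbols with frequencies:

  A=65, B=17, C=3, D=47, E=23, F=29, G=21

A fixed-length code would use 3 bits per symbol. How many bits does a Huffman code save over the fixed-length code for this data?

Fixed-length: 3 bits × 205 symbols = 615 bits.
Huffman merges:
C(3) + B(17) → 20
20 + G(21) → 41
E(23) + F(29) → 52
41 + D(47) → 88
52 + A(65) → 117
88 + 117 → 205
Huffman total = 20 + 41 + 52 + 88 + 117 + 205 = 523 bits.
Saving = 615 − 523 = 92 bits.

92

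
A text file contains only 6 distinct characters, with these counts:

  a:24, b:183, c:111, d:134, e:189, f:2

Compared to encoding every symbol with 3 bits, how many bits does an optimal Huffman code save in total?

Fixed-length: 3 bits × 643 symbols = 1929 bits.
Huffman merges:
merge f(2) and a(24): 26
merge 26 and c(111): 137
merge d(134) and 137: 271
merge b(183) and e(189): 372
merge 271 and 372: 643
Huffman total = 26 + 137 + 271 + 372 + 643 = 1449 bits.
Saving = 1929 − 1449 = 480 bits.

480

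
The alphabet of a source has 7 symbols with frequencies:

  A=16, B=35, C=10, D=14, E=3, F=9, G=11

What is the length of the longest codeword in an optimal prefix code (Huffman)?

Merge the two lowest-weight nodes at each step:
merge E(3) and F(9): 12
merge C(10) and G(11): 21
merge 12 and D(14): 26
merge A(16) and 21: 37
merge 26 and B(35): 61
merge 37 and 61: 98
The first pair merged (E, F) ends up deepest, at depth 4.

4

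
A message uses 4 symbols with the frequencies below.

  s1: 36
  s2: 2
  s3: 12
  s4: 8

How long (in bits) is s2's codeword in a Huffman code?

Build the tree from the bottom:
s2(2) + s4(8) → 10
10 + s3(12) → 22
22 + s1(36) → 58
s2 sits 3 levels below the root, so its codeword is 3 bits.

3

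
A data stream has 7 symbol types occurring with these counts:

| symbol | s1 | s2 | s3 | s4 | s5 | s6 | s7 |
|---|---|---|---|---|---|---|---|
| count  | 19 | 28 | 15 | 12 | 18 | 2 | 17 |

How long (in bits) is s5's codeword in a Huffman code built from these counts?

Build the tree from the bottom:
merge s6(2) and s4(12): 14
merge 14 and s3(15): 29
merge s7(17) and s5(18): 35
merge s1(19) and s2(28): 47
merge 29 and 35: 64
merge 47 and 64: 111
s5 sits 3 levels below the root, so its codeword is 3 bits.

3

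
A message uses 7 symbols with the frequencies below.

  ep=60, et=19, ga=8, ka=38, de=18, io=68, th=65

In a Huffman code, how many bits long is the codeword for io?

Build the tree from the bottom:
combine ga(8), de(18) → 26
combine et(19), 26 → 45
combine ka(38), 45 → 83
combine ep(60), th(65) → 125
combine io(68), 83 → 151
combine 125, 151 → 276
io sits 2 levels below the root, so its codeword is 2 bits.

2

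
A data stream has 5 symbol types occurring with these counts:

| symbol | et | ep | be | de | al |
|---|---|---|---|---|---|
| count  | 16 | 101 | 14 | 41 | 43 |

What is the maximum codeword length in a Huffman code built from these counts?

4

Merge the two lowest-weight nodes at each step:
be(14) + et(16) → 30
30 + de(41) → 71
al(43) + 71 → 114
ep(101) + 114 → 215
Maximum depth reached is 4.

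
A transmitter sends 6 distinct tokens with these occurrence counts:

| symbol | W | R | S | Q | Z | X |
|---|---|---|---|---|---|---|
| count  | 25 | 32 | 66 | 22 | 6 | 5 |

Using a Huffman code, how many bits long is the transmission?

Merge the two smallest weights repeatedly:
combine X(5), Z(6) → 11
combine 11, Q(22) → 33
combine W(25), R(32) → 57
combine 33, 57 → 90
combine S(66), 90 → 156
Each symbol's bit-cost is frequency × depth; summing gives 347 bits (equivalently 11 + 33 + 57 + 90 + 156).

347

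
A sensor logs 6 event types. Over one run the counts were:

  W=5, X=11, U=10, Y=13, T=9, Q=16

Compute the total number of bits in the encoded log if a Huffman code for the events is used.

Build the Huffman tree bottom-up:
merge W(5) and T(9): 14
merge U(10) and X(11): 21
merge Y(13) and 14: 27
merge Q(16) and 21: 37
merge 27 and 37: 64
Total encoded bits = sum of merged weights = 14 + 21 + 27 + 37 + 64 = 163.

163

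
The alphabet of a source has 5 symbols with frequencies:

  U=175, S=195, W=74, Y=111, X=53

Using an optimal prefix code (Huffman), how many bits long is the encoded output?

1343

Merge the two smallest weights repeatedly:
X(53) + W(74) → 127
Y(111) + 127 → 238
U(175) + S(195) → 370
238 + 370 → 608
The encoded length is the sum of every internal node's weight: 127 + 238 + 370 + 608 = 1343 bits.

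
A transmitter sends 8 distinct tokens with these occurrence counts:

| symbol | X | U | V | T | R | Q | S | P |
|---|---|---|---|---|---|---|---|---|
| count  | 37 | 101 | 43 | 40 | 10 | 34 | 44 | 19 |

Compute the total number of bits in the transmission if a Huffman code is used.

Build the Huffman tree bottom-up:
R(10) + P(19) → 29
29 + Q(34) → 63
X(37) + T(40) → 77
V(43) + S(44) → 87
63 + 77 → 140
87 + U(101) → 188
140 + 188 → 328
Each symbol's bit-cost is frequency × depth; summing gives 912 bits (equivalently 29 + 63 + 77 + 87 + 140 + 188 + 328).

912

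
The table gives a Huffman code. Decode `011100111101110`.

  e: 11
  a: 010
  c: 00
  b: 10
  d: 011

Read left to right; each codeword is recognised as soon as it completes (prefix code):
  011→d | 10→b | 011→d | 11→e | 011→d | 10→b
Decoded message: dbdedb

dbdedb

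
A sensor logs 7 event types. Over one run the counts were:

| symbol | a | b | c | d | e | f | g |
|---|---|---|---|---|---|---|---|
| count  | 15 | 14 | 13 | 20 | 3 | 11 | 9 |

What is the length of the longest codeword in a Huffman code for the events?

4

Merge the two lowest-weight nodes at each step:
e(3) + g(9) → 12
f(11) + 12 → 23
c(13) + b(14) → 27
a(15) + d(20) → 35
23 + 27 → 50
35 + 50 → 85
The first pair merged (e, g) ends up deepest, at depth 4.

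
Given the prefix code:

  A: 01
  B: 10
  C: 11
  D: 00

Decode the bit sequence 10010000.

BADD

Read left to right; each codeword is recognised as soon as it completes (prefix code):
  10→B | 01→A | 00→D | 00→D
Decoded message: BADD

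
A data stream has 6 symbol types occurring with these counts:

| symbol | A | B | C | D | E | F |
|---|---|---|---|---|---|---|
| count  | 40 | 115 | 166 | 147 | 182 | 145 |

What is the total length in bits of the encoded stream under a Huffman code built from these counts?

Greedily combine the two least-frequent nodes:
merge A(40) and B(115): 155
merge F(145) and D(147): 292
merge 155 and C(166): 321
merge E(182) and 292: 474
merge 321 and 474: 795
Each symbol's bit-cost is frequency × depth; summing gives 2037 bits (equivalently 155 + 292 + 321 + 474 + 795).

2037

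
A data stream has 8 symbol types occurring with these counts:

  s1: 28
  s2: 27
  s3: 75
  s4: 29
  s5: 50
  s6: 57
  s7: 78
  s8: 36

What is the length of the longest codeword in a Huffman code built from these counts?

Merge the two lowest-weight nodes at each step:
s2(27) + s1(28) → 55
s4(29) + s8(36) → 65
s5(50) + 55 → 105
s6(57) + 65 → 122
s3(75) + s7(78) → 153
105 + 122 → 227
153 + 227 → 380
The first pair merged (s2, s1) ends up deepest, at depth 4.

4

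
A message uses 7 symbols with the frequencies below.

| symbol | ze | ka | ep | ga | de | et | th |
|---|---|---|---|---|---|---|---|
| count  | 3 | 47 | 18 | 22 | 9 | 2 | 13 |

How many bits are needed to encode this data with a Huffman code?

267

Greedily combine the two least-frequent nodes:
et(2) + ze(3) → 5
5 + de(9) → 14
th(13) + 14 → 27
ep(18) + ga(22) → 40
27 + 40 → 67
ka(47) + 67 → 114
Total encoded bits = sum of merged weights = 5 + 14 + 27 + 40 + 67 + 114 = 267.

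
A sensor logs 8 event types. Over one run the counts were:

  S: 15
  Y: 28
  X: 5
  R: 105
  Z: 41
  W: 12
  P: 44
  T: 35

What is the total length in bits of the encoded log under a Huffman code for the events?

Build the Huffman tree bottom-up:
X(5) + W(12) → 17
S(15) + 17 → 32
Y(28) + 32 → 60
T(35) + Z(41) → 76
P(44) + 60 → 104
76 + 104 → 180
R(105) + 180 → 285
The encoded length is the sum of every internal node's weight: 17 + 32 + 60 + 76 + 104 + 180 + 285 = 754 bits.

754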